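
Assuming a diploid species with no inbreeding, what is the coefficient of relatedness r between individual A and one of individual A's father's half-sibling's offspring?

Each parent–offspring link contributes a factor of 1/2, and independent paths through distinct common ancestors add.
Half first cousins share one grandparent — one path of length 4: r = (1/2)^4 = 1/16.

0.0625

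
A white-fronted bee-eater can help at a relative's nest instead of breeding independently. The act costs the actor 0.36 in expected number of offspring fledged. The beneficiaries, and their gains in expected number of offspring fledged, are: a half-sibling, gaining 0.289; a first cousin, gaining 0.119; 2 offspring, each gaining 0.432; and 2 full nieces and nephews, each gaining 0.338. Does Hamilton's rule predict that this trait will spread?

Hamilton's rule: the trait is favored when the sum of r·B over every recipient exceeds the actor's cost C.
r to a half-sibling = 0.25 (half-sibs share one parent — one path of length 2: r = (1/2)^2 = 1/4).
r to a first cousin = 0.125 (first cousins share one grandparent pair — two paths of length 4: r = 2·(1/2)^4 = 1/8).
r to an offspring = 0.5 (one parent–offspring link: r = (1/2)^1 = 1/2).
r to a full niece or nephew = 1/4 (full aunt/uncle↔niece/nephew: two paths of length 3 through the shared grandparent pair: r = 2·(1/2)^3 = 1/4).
Summing one r·B term per recipient: 1·0.25·0.289 + 1·0.125·0.119 + 2·0.5·0.432 + 2·0.25·0.338 = 0.688125.
0.688125 > 0.36: the indirect benefit exceeds the cost.

Yes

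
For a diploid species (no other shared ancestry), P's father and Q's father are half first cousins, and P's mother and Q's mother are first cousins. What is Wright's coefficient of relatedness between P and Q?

With two independent routes of shared ancestry, r is the sum of the two contributions.
P and Q are related in two ways: half second cousins through their fathers (r = 1/64) and second cousins through their mothers (r = 1/32).
r = 1/64 + 1/32 = 3/64 = 0.046875.

0.046875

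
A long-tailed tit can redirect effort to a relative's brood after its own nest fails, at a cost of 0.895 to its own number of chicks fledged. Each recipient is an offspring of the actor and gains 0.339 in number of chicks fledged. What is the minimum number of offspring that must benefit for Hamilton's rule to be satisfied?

6

r to an offspring = 1/2 (one parent–offspring link: r = (1/2)^1 = 1/2).
Hamilton's rule: n·r·B > C  ⇒  n > C/(r·B) = 0.895/(0.5·0.339) = 5.28.
The smallest integer exceeding 5.28 is 6.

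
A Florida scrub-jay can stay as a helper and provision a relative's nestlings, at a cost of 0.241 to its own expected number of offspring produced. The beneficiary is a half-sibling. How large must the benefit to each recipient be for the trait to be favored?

0.964

r to a half-sibling = 1/4 (half-sibs share one parent — one path of length 2: r = (1/2)^2 = 1/4).
Hamilton's rule with n recipients of equal r: n·r·B > C, so B > C/(n·r) = 0.241/(1·0.25) = 0.964.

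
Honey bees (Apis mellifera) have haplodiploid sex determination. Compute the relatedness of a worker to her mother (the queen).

0.5

One meiotic link between diploid queen and diploid daughter: r = 1/2.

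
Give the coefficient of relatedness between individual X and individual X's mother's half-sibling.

0.125

Each parent–offspring link contributes a factor of 1/2, and independent paths through distinct common ancestors add.
Half-aunt/uncle↔niece/nephew: one path of length 3: r = (1/2)^3 = 1/8.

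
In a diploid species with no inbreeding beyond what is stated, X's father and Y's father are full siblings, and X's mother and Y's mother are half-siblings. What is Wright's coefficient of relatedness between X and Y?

Independent pedigree routes through distinct common ancestors add.
X and Y are related in two ways: first cousins through their fathers (r = 1/8) and half first cousins through their mothers (r = 1/16).
r = 1/8 + 1/16 = 3/16 = 0.1875.

0.1875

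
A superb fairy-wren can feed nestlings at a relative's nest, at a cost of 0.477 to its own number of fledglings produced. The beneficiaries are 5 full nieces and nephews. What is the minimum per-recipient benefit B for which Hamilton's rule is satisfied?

r to a full niece or nephew = 1/4 (full aunt/uncle↔niece/nephew: two paths of length 3 through the shared grandparent pair: r = 2·(1/2)^3 = 1/4).
Hamilton's rule with n recipients of equal r: n·r·B > C, so B > C/(n·r) = 0.477/(5·0.25) = 0.3816.

0.3816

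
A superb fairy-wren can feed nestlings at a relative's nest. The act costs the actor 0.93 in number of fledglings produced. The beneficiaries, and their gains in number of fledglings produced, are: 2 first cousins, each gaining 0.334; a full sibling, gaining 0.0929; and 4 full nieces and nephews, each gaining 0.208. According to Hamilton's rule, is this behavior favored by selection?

Hamilton's rule: the trait is favored when the sum of r·B over every recipient exceeds the actor's cost C.
r to a first cousin = 1/8 (first cousins share one grandparent pair — two paths of length 4: r = 2·(1/2)^4 = 1/8).
r to a full sibling = 1/2 (full sibs share both parents — two paths of length 2: r = 2·(1/2)^2 = 1/2).
r to a full niece or nephew = 1/4 (full aunt/uncle↔niece/nephew: two paths of length 3 through the shared grandparent pair: r = 2·(1/2)^3 = 1/4).
Summing one r·B term per recipient: 2·0.125·0.334 + 1·0.5·0.0929 + 4·0.25·0.208 = 0.33795.
0.33795 < 0.93: the indirect benefit is less than the cost.

No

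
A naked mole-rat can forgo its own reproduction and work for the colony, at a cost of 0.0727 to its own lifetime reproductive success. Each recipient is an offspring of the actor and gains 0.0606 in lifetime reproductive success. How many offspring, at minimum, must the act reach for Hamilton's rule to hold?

r to an offspring = 1/2 (one parent–offspring link: r = (1/2)^1 = 1/2).
Hamilton's rule: n·r·B > C  ⇒  n > C/(r·B) = 0.0727/(0.5·0.0606) = 2.399.
The smallest integer exceeding 2.399 is 3.

3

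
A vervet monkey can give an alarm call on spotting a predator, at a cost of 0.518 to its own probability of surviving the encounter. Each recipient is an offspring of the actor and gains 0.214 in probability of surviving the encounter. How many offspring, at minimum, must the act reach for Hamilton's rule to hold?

r to an offspring = 0.5 (one parent–offspring link: r = (1/2)^1 = 1/2).
Hamilton's rule: n·r·B > C  ⇒  n > C/(r·B) = 0.518/(0.5·0.214) = 4.841.
The smallest integer exceeding 4.841 is 5.

5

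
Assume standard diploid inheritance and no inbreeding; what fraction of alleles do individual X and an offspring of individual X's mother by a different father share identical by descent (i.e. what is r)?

0.25

Each parent–offspring link contributes a factor of 1/2, and independent paths through distinct common ancestors add.
Half-sibs share one parent — one path of length 2: r = (1/2)^2 = 1/4.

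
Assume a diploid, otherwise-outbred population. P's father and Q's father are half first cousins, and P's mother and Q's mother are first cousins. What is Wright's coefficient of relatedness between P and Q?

Independent pedigree routes through distinct common ancestors add.
P and Q are related in two ways: half second cousins through their fathers (r = 1/64) and second cousins through their mothers (r = 1/32).
r = 1/64 + 1/32 = 0.046875.

0.046875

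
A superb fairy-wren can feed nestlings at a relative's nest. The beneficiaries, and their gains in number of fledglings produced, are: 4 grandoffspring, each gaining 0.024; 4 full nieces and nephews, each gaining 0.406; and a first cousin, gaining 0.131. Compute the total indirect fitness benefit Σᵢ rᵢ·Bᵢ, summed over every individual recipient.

0.446375

r to a grandoffspring = 0.25 (two parent–offspring links: r = (1/2)^2 = 1/4).
r to a full niece or nephew = 1/4 (full aunt/uncle↔niece/nephew: two paths of length 3 through the shared grandparent pair: r = 2·(1/2)^3 = 1/4).
r to a first cousin = 0.125 (first cousins share one grandparent pair — two paths of length 4: r = 2·(1/2)^4 = 1/8).
Summing one r·B term per recipient: 4·0.25·0.024 + 4·0.25·0.406 + 1·0.125·0.131 = 0.446375.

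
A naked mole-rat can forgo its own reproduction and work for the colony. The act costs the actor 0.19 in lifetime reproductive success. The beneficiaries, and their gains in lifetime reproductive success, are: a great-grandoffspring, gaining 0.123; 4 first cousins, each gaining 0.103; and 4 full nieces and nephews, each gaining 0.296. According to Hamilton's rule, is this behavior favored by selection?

Yes

Hamilton's rule: the trait is favored when the sum of r·B over every recipient exceeds the actor's cost C.
r to a great-grandoffspring = 0.125 (three parent–offspring links: r = (1/2)^3 = 1/8).
r to a first cousin = 0.125 (first cousins share one grandparent pair — two paths of length 4: r = 2·(1/2)^4 = 1/8).
r to a full niece or nephew = 0.25 (full aunt/uncle↔niece/nephew: two paths of length 3 through the shared grandparent pair: r = 2·(1/2)^3 = 1/4).
Summing one r·B term per recipient: 1·0.125·0.123 + 4·0.125·0.103 + 4·0.25·0.296 = 0.362875.
0.362875 > 0.19: the indirect benefit exceeds the cost.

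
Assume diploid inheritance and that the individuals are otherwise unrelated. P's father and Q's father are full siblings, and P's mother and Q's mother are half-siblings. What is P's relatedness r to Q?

0.1875

With two independent routes of shared ancestry, r is the sum of the two contributions.
P and Q are related in two ways: first cousins through their fathers (r = 1/8) and half first cousins through their mothers (r = 1/16).
r = 1/8 + 1/16 = 0.1875.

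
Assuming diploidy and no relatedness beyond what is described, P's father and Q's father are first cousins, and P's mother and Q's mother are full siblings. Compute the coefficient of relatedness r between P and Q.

0.15625

Relatedness sums over independent paths through distinct common ancestors.
P and Q are related in two ways: second cousins through their fathers (r = 1/32) and first cousins through their mothers (r = 1/8).
r = 1/32 + 1/8 = 5/32 = 0.15625.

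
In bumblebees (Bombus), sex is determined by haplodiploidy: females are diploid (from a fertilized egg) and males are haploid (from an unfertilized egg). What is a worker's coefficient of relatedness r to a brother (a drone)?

Her haploid brother carries none of their father's genes and a random half of their mother's genome; that half matches the maternal half of her own genome with probability 1/2: r = 1/2 · 1/2 = 1/4.

0.25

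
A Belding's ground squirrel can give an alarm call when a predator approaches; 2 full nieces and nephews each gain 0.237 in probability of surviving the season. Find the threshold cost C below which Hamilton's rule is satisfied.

0.1185

r to a full niece or nephew = 0.25 (full aunt/uncle↔niece/nephew: two paths of length 3 through the shared grandparent pair: r = 2·(1/2)^3 = 1/4).
Hamilton's rule: n·r·B > C, so the trait is favored while C < n·r·B = 2·0.25·0.237 = 0.1185.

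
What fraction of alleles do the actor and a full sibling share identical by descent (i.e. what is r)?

Full sibs share both parents — two paths of length 2: r = 2·(1/2)^2 = 1/2.

0.5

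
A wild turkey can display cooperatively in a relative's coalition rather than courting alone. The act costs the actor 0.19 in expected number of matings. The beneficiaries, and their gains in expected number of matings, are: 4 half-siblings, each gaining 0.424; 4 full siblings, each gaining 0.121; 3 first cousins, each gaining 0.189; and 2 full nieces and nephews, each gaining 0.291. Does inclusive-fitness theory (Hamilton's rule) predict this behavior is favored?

Yes

Hamilton's rule: the trait is favored when the sum of r·B over every recipient exceeds the actor's cost C.
r to a half-sibling = 0.25 (half-sibs share one parent — one path of length 2: r = (1/2)^2 = 1/4).
r to a full sibling = 0.5 (full sibs share both parents — two paths of length 2: r = 2·(1/2)^2 = 1/2).
r to a first cousin = 0.125 (first cousins share one grandparent pair — two paths of length 4: r = 2·(1/2)^4 = 1/8).
r to a full niece or nephew = 1/4 (full aunt/uncle↔niece/nephew: two paths of length 3 through the shared grandparent pair: r = 2·(1/2)^3 = 1/4).
Summing one r·B term per recipient: 4·0.25·0.424 + 4·0.5·0.121 + 3·0.125·0.189 + 2·0.25·0.291 = 0.882375.
0.882375 > 0.19: the indirect benefit exceeds the cost.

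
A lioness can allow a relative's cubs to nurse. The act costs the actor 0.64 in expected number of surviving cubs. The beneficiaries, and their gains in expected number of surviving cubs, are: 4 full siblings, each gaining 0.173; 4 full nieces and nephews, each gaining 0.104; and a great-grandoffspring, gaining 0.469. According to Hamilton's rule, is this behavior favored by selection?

No

Hamilton's rule: the trait is favored when the sum of r·B over every recipient exceeds the actor's cost C.
r to a full sibling = 0.5 (full sibs share both parents — two paths of length 2: r = 2·(1/2)^2 = 1/2).
r to a full niece or nephew = 0.25 (full aunt/uncle↔niece/nephew: two paths of length 3 through the shared grandparent pair: r = 2·(1/2)^3 = 1/4).
r to a great-grandoffspring = 0.125 (three parent–offspring links: r = (1/2)^3 = 1/8).
Summing one r·B term per recipient: 4·0.5·0.173 + 4·0.25·0.104 + 1·0.125·0.469 = 0.508625.
0.508625 < 0.64: the indirect benefit is less than the cost.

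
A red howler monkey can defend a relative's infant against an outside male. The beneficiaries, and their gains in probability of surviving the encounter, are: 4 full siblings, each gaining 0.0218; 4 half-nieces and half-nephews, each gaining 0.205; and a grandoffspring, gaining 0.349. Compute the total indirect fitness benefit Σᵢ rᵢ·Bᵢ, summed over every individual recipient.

r to a full sibling = 0.5 (full sibs share both parents — two paths of length 2: r = 2·(1/2)^2 = 1/2).
r to a half-niece or half-nephew = 1/8 (half-aunt/uncle↔niece/nephew: one path of length 3: r = (1/2)^3 = 1/8).
r to a grandoffspring = 0.25 (two parent–offspring links: r = (1/2)^2 = 1/4).
Summing one r·B term per recipient: 4·0.5·0.0218 + 4·0.125·0.205 + 1·0.25·0.349 = 0.23335.

0.23335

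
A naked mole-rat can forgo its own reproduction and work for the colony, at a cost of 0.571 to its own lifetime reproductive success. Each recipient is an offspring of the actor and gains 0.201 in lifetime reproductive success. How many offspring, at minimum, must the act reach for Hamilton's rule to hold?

6

r to an offspring = 1/2 (one parent–offspring link: r = (1/2)^1 = 1/2).
Hamilton's rule: n·r·B > C  ⇒  n > C/(r·B) = 0.571/(0.5·0.201) = 5.682.
The smallest integer exceeding 5.682 is 6.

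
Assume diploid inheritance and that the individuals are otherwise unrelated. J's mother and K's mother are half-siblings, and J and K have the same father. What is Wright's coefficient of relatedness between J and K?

0.3125

Independent pedigree routes through distinct common ancestors add.
J and K are related in two ways: half first cousins through their mothers (r = 1/16) and half-sibs through their shared father (r = 1/4).
r = 1/16 + 1/4 = 5/16 = 0.3125.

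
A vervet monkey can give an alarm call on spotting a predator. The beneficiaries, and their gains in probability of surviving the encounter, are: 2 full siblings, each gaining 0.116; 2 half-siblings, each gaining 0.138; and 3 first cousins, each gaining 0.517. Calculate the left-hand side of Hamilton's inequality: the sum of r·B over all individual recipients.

r to a full sibling = 0.5 (full sibs share both parents — two paths of length 2: r = 2·(1/2)^2 = 1/2).
r to a half-sibling = 1/4 (half-sibs share one parent — one path of length 2: r = (1/2)^2 = 1/4).
r to a first cousin = 0.125 (first cousins share one grandparent pair — two paths of length 4: r = 2·(1/2)^4 = 1/8).
Summing one r·B term per recipient: 2·0.5·0.116 + 2·0.25·0.138 + 3·0.125·0.517 = 0.378875.

0.378875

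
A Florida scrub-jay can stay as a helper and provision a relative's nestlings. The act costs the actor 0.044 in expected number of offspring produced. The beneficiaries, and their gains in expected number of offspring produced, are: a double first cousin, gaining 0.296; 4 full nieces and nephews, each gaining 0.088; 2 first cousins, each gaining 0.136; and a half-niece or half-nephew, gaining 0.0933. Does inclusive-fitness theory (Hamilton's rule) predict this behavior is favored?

Hamilton's rule: the trait is favored when the sum of r·B over every recipient exceeds the actor's cost C.
r to a double first cousin = 1/4 (double first cousins share both grandparent pairs — four paths of length 4: r = 4·(1/2)^4 = 1/4).
r to a full niece or nephew = 1/4 (full aunt/uncle↔niece/nephew: two paths of length 3 through the shared grandparent pair: r = 2·(1/2)^3 = 1/4).
r to a first cousin = 1/8 (first cousins share one grandparent pair — two paths of length 4: r = 2·(1/2)^4 = 1/8).
r to a half-niece or half-nephew = 0.125 (half-aunt/uncle↔niece/nephew: one path of length 3: r = (1/2)^3 = 1/8).
Summing one r·B term per recipient: 1·0.25·0.296 + 4·0.25·0.088 + 2·0.125·0.136 + 1·0.125·0.0933 = 0.2076625.
0.2076625 > 0.044: the indirect benefit exceeds the cost.

Yes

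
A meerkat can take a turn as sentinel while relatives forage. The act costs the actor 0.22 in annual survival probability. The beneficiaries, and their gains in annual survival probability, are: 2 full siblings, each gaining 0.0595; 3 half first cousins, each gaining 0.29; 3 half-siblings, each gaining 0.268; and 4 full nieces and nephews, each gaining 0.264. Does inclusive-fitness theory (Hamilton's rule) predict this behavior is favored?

Hamilton's rule: the trait is favored when the sum of r·B over every recipient exceeds the actor's cost C.
r to a full sibling = 0.5 (full sibs share both parents — two paths of length 2: r = 2·(1/2)^2 = 1/2).
r to a half first cousin = 0.0625 (half first cousins share one grandparent — one path of length 4: r = (1/2)^4 = 1/16).
r to a half-sibling = 0.25 (half-sibs share one parent — one path of length 2: r = (1/2)^2 = 1/4).
r to a full niece or nephew = 0.25 (full aunt/uncle↔niece/nephew: two paths of length 3 through the shared grandparent pair: r = 2·(1/2)^3 = 1/4).
Summing one r·B term per recipient: 2·0.5·0.0595 + 3·0.0625·0.29 + 3·0.25·0.268 + 4·0.25·0.264 = 0.578875.
0.578875 > 0.22: the indirect benefit exceeds the cost.

Yes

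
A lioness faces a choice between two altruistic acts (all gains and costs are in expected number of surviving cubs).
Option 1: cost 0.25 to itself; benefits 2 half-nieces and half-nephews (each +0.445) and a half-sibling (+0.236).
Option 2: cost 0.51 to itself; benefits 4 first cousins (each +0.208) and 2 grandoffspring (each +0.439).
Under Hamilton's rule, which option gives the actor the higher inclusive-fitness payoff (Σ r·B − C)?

Option 1: r to a half-niece or half-nephew = 0.125.
Option 1: r to a half-sibling = 0.25.
Option 1: Σ r·B − C = (2·0.125·0.445 + 1·0.25·0.236) − 0.25 = -0.07975.
Option 2: r to a first cousin = 0.125.
Option 2: r to a grandoffspring = 0.25.
Option 2: Σ r·B − C = (4·0.125·0.208 + 2·0.25·0.439) − 0.51 = -0.1865.
Option 1 has the higher net inclusive-fitness payoff.

Option 1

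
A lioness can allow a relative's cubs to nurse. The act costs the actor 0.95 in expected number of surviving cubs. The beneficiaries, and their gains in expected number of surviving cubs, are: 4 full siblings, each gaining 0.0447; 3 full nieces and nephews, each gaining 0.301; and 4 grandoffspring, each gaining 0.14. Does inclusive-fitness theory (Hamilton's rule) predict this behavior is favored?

No

Hamilton's rule: the trait is favored when the sum of r·B over every recipient exceeds the actor's cost C.
r to a full sibling = 0.5 (full sibs share both parents — two paths of length 2: r = 2·(1/2)^2 = 1/2).
r to a full niece or nephew = 0.25 (full aunt/uncle↔niece/nephew: two paths of length 3 through the shared grandparent pair: r = 2·(1/2)^3 = 1/4).
r to a grandoffspring = 0.25 (two parent–offspring links: r = (1/2)^2 = 1/4).
Summing one r·B term per recipient: 4·0.5·0.0447 + 3·0.25·0.301 + 4·0.25·0.14 = 0.45515.
0.45515 < 0.95: the indirect benefit is less than the cost.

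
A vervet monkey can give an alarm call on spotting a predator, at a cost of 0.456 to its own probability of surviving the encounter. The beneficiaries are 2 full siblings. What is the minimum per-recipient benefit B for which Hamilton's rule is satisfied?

r to a full sibling = 0.5 (full sibs share both parents — two paths of length 2: r = 2·(1/2)^2 = 1/2).
Hamilton's rule with n recipients of equal r: n·r·B > C, so B > C/(n·r) = 0.456/(2·0.5) = 0.456.

0.456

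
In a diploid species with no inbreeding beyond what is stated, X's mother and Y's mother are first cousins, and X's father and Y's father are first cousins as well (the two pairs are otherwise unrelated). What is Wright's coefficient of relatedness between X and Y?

0.0625

Independent pedigree routes through distinct common ancestors add.
X and Y are related in two ways: second cousins through their mothers (r = 1/32) and second cousins through their fathers (r = 1/32).
r = 1/32 + 1/32 = 0.0625.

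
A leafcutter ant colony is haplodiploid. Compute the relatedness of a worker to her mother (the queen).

0.5

One meiotic link between diploid queen and diploid daughter: r = 1/2.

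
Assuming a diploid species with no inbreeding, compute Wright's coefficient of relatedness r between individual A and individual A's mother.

0.5

Each parent–offspring link contributes a factor of 1/2, and independent paths through distinct common ancestors add.
One parent–offspring link: r = (1/2)^1 = 1/2.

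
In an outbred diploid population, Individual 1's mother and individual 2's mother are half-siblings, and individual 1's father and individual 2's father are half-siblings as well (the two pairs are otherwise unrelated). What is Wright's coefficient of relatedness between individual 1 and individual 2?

Wright's path rule: contributions from independent ancestry routes add.
Individual 1 and individual 2 are related in two ways: half first cousins through their mothers (r = 1/16) and half first cousins through their fathers (r = 1/16).
r = 1/16 + 1/16 = 0.125.

0.125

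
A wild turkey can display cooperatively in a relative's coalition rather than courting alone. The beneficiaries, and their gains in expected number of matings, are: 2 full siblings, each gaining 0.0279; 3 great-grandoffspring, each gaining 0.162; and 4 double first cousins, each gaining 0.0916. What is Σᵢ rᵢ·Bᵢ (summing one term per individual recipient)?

r to a full sibling = 0.5 (full sibs share both parents — two paths of length 2: r = 2·(1/2)^2 = 1/2).
r to a great-grandoffspring = 0.125 (three parent–offspring links: r = (1/2)^3 = 1/8).
r to a double first cousin = 0.25 (double first cousins share both grandparent pairs — four paths of length 4: r = 4·(1/2)^4 = 1/4).
Summing one r·B term per recipient: 2·0.5·0.0279 + 3·0.125·0.162 + 4·0.25·0.0916 = 0.18025.

0.18025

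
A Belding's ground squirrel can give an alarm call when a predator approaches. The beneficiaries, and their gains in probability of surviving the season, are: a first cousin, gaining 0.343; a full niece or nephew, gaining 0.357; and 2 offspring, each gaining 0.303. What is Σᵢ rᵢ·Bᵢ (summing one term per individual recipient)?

r to a first cousin = 1/8 (first cousins share one grandparent pair — two paths of length 4: r = 2·(1/2)^4 = 1/8).
r to a full niece or nephew = 1/4 (full aunt/uncle↔niece/nephew: two paths of length 3 through the shared grandparent pair: r = 2·(1/2)^3 = 1/4).
r to an offspring = 0.5 (one parent–offspring link: r = (1/2)^1 = 1/2).
Summing one r·B term per recipient: 1·0.125·0.343 + 1·0.25·0.357 + 2·0.5·0.303 = 0.435125.

0.435125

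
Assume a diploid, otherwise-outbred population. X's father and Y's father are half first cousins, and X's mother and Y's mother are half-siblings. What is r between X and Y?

0.078125

With two independent routes of shared ancestry, r is the sum of the two contributions.
X and Y are related in two ways: half second cousins through their fathers (r = 1/64) and half first cousins through their mothers (r = 1/16).
r = 1/64 + 1/16 = 0.078125.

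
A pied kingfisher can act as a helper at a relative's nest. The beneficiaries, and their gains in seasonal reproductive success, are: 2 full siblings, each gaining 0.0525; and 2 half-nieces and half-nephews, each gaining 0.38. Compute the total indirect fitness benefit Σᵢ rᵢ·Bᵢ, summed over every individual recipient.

0.1475

r to a full sibling = 1/2 (full sibs share both parents — two paths of length 2: r = 2·(1/2)^2 = 1/2).
r to a half-niece or half-nephew = 0.125 (half-aunt/uncle↔niece/nephew: one path of length 3: r = (1/2)^3 = 1/8).
Summing one r·B term per recipient: 2·0.5·0.0525 + 2·0.125·0.38 = 0.1475.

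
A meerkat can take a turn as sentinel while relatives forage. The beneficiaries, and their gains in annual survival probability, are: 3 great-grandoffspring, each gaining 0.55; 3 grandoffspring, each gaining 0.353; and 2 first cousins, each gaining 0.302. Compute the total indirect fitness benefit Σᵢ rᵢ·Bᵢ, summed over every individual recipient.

r to a great-grandoffspring = 1/8 (three parent–offspring links: r = (1/2)^3 = 1/8).
r to a grandoffspring = 0.25 (two parent–offspring links: r = (1/2)^2 = 1/4).
r to a first cousin = 1/8 (first cousins share one grandparent pair — two paths of length 4: r = 2·(1/2)^4 = 1/8).
Summing one r·B term per recipient: 3·0.125·0.55 + 3·0.25·0.353 + 2·0.125·0.302 = 0.5465.

0.5465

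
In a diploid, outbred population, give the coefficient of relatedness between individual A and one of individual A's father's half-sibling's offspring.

Each parent–offspring link contributes a factor of 1/2, and independent paths through distinct common ancestors add.
Half first cousins share one grandparent — one path of length 4: r = (1/2)^4 = 1/16.

0.0625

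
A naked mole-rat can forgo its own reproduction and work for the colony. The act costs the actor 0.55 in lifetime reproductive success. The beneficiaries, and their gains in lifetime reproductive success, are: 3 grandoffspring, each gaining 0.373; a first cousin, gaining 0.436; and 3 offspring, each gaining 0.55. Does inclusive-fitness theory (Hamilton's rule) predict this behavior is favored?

Yes

Hamilton's rule: the trait is favored when the sum of r·B over every recipient exceeds the actor's cost C.
r to a grandoffspring = 1/4 (two parent–offspring links: r = (1/2)^2 = 1/4).
r to a first cousin = 1/8 (first cousins share one grandparent pair — two paths of length 4: r = 2·(1/2)^4 = 1/8).
r to an offspring = 1/2 (one parent–offspring link: r = (1/2)^1 = 1/2).
Summing one r·B term per recipient: 3·0.25·0.373 + 1·0.125·0.436 + 3·0.5·0.55 = 1.15925.
1.15925 > 0.55: the indirect benefit exceeds the cost.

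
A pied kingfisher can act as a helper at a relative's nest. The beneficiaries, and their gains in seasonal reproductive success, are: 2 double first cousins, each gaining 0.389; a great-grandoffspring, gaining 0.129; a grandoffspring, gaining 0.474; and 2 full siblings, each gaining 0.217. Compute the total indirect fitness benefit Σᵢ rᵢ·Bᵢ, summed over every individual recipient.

0.546125

r to a double first cousin = 0.25 (double first cousins share both grandparent pairs — four paths of length 4: r = 4·(1/2)^4 = 1/4).
r to a great-grandoffspring = 0.125 (three parent–offspring links: r = (1/2)^3 = 1/8).
r to a grandoffspring = 1/4 (two parent–offspring links: r = (1/2)^2 = 1/4).
r to a full sibling = 0.5 (full sibs share both parents — two paths of length 2: r = 2·(1/2)^2 = 1/2).
Summing one r·B term per recipient: 2·0.25·0.389 + 1·0.125·0.129 + 1·0.25·0.474 + 2·0.5·0.217 = 0.546125.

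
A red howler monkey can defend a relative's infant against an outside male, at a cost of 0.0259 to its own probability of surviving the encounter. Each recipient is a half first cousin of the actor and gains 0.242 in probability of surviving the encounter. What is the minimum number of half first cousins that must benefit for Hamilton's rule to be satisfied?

r to a half first cousin = 1/16 (half first cousins share one grandparent — one path of length 4: r = (1/2)^4 = 1/16).
Hamilton's rule: n·r·B > C  ⇒  n > C/(r·B) = 0.0259/(0.0625·0.242) = 1.712.
The smallest integer exceeding 1.712 is 2.

2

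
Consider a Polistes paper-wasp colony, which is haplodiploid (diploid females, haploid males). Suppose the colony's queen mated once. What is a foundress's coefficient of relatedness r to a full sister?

0.75

Haplodiploid full sisters inherit their father's entire haploid genome identically (contributing 1/2) and on average half of their mother's contribution (1/2 · 1/2 = 1/4); r = 1/2 + 1/4 = 3/4.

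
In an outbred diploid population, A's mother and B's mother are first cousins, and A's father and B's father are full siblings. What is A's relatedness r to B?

Relatedness sums over independent paths through distinct common ancestors.
A and B are related in two ways: second cousins through their mothers (r = 1/32) and first cousins through their fathers (r = 1/8).
r = 1/32 + 1/8 = 5/32 = 0.15625.

0.15625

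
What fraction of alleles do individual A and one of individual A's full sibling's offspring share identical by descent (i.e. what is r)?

Each parent–offspring link contributes a factor of 1/2, and independent paths through distinct common ancestors add.
Full aunt/uncle↔niece/nephew: two paths of length 3 through the shared grandparent pair: r = 2·(1/2)^3 = 1/4.

0.25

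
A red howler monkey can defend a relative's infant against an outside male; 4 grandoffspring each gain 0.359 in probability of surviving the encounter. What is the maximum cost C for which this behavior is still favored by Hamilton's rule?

r to a grandoffspring = 0.25 (two parent–offspring links: r = (1/2)^2 = 1/4).
Hamilton's rule: n·r·B > C, so the trait is favored while C < n·r·B = 4·0.25·0.359 = 0.359.

0.359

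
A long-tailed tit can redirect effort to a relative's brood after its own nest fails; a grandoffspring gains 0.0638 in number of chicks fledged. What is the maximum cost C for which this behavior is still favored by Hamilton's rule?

0.01595

r to a grandoffspring = 1/4 (two parent–offspring links: r = (1/2)^2 = 1/4).
Hamilton's rule: n·r·B > C, so the trait is favored while C < n·r·B = 1·0.25·0.0638 = 0.01595.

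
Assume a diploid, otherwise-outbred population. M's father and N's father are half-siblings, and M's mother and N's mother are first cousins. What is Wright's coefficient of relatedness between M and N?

With two independent routes of shared ancestry, r is the sum of the two contributions.
M and N are related in two ways: half first cousins through their fathers (r = 1/16) and second cousins through their mothers (r = 1/32).
r = 1/16 + 1/32 = 0.09375.

0.09375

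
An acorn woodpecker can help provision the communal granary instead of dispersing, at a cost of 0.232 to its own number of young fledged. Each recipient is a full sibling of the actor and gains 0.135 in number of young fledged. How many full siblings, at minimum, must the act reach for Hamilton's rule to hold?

4

r to a full sibling = 0.5 (full sibs share both parents — two paths of length 2: r = 2·(1/2)^2 = 1/2).
Hamilton's rule: n·r·B > C  ⇒  n > C/(r·B) = 0.232/(0.5·0.135) = 3.437.
The smallest integer exceeding 3.437 is 4.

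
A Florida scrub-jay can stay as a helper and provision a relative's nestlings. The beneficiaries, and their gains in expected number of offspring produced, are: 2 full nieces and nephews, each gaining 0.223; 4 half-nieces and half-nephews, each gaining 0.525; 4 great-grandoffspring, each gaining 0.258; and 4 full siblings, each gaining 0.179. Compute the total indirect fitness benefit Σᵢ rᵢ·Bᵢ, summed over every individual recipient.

r to a full niece or nephew = 0.25 (full aunt/uncle↔niece/nephew: two paths of length 3 through the shared grandparent pair: r = 2·(1/2)^3 = 1/4).
r to a half-niece or half-nephew = 1/8 (half-aunt/uncle↔niece/nephew: one path of length 3: r = (1/2)^3 = 1/8).
r to a great-grandoffspring = 0.125 (three parent–offspring links: r = (1/2)^3 = 1/8).
r to a full sibling = 1/2 (full sibs share both parents — two paths of length 2: r = 2·(1/2)^2 = 1/2).
Summing one r·B term per recipient: 2·0.25·0.223 + 4·0.125·0.525 + 4·0.125·0.258 + 4·0.5·0.179 = 0.861.

0.861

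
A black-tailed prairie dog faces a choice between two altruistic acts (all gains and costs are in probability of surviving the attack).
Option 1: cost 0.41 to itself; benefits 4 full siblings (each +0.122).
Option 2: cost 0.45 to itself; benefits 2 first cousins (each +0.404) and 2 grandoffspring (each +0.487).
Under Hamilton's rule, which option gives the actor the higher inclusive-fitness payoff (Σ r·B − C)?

Option 2

Option 1: r to a full sibling = 0.5.
Option 1: Σ r·B − C = (4·0.5·0.122) − 0.41 = -0.166.
Option 2: r to a first cousin = 0.125.
Option 2: r to a grandoffspring = 0.25.
Option 2: Σ r·B − C = (2·0.125·0.404 + 2·0.25·0.487) − 0.45 = -0.1055.
Option 2 has the higher net inclusive-fitness payoff.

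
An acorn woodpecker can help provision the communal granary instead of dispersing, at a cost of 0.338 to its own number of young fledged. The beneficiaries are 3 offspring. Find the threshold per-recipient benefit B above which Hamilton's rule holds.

r to an offspring = 0.5 (one parent–offspring link: r = (1/2)^1 = 1/2).
Hamilton's rule with n recipients of equal r: n·r·B > C, so B > C/(n·r) = 0.338/(3·0.5) = 0.2253.

0.2253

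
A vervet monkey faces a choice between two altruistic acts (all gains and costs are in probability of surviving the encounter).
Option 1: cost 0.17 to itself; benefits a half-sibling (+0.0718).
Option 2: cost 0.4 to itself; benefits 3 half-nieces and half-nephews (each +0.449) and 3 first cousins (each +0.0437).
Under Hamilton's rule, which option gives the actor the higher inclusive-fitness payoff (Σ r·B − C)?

Option 1: r to a half-sibling = 0.25.
Option 1: Σ r·B − C = (1·0.25·0.0718) − 0.17 = -0.15205.
Option 2: r to a half-niece or half-nephew = 0.125.
Option 2: r to a first cousin = 0.125.
Option 2: Σ r·B − C = (3·0.125·0.449 + 3·0.125·0.0437) − 0.4 = -0.2152375.
Option 1 has the higher net inclusive-fitness payoff.

Option 1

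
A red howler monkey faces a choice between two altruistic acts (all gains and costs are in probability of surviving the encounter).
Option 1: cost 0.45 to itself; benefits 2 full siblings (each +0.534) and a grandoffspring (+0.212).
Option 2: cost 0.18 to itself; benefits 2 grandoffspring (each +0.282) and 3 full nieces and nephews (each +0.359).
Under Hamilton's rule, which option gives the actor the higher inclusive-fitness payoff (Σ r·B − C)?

Option 2

Option 1: r to a full sibling = 0.5.
Option 1: r to a grandoffspring = 0.25.
Option 1: Σ r·B − C = (2·0.5·0.534 + 1·0.25·0.212) − 0.45 = 0.137.
Option 2: r to a grandoffspring = 0.25.
Option 2: r to a full niece or nephew = 0.25.
Option 2: Σ r·B − C = (2·0.25·0.282 + 3·0.25·0.359) − 0.18 = 0.23025.
Option 2 has the higher net inclusive-fitness payoff.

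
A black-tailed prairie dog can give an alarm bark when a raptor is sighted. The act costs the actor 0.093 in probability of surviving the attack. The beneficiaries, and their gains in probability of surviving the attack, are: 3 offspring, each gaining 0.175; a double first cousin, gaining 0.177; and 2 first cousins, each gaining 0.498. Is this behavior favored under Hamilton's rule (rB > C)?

Hamilton's rule: the trait is favored when the sum of r·B over every recipient exceeds the actor's cost C.
r to an offspring = 0.5 (one parent–offspring link: r = (1/2)^1 = 1/2).
r to a double first cousin = 1/4 (double first cousins share both grandparent pairs — four paths of length 4: r = 4·(1/2)^4 = 1/4).
r to a first cousin = 0.125 (first cousins share one grandparent pair — two paths of length 4: r = 2·(1/2)^4 = 1/8).
Summing one r·B term per recipient: 3·0.5·0.175 + 1·0.25·0.177 + 2·0.125·0.498 = 0.43125.
0.43125 > 0.093: the indirect benefit exceeds the cost.

Yes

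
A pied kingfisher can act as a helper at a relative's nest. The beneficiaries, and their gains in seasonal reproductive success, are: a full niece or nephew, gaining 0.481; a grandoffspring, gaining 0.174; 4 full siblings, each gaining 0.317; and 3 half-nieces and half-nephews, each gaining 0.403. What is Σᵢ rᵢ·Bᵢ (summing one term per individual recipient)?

r to a full niece or nephew = 0.25 (full aunt/uncle↔niece/nephew: two paths of length 3 through the shared grandparent pair: r = 2·(1/2)^3 = 1/4).
r to a grandoffspring = 0.25 (two parent–offspring links: r = (1/2)^2 = 1/4).
r to a full sibling = 0.5 (full sibs share both parents — two paths of length 2: r = 2·(1/2)^2 = 1/2).
r to a half-niece or half-nephew = 1/8 (half-aunt/uncle↔niece/nephew: one path of length 3: r = (1/2)^3 = 1/8).
Summing one r·B term per recipient: 1·0.25·0.481 + 1·0.25·0.174 + 4·0.5·0.317 + 3·0.125·0.403 = 0.948875.

0.948875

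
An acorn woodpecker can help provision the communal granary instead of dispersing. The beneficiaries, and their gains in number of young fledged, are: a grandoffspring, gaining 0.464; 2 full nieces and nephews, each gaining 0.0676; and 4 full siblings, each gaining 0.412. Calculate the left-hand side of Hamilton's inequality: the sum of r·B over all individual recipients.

0.9738

r to a grandoffspring = 1/4 (two parent–offspring links: r = (1/2)^2 = 1/4).
r to a full niece or nephew = 1/4 (full aunt/uncle↔niece/nephew: two paths of length 3 through the shared grandparent pair: r = 2·(1/2)^3 = 1/4).
r to a full sibling = 1/2 (full sibs share both parents — two paths of length 2: r = 2·(1/2)^2 = 1/2).
Summing one r·B term per recipient: 1·0.25·0.464 + 2·0.25·0.0676 + 4·0.5·0.412 = 0.9738.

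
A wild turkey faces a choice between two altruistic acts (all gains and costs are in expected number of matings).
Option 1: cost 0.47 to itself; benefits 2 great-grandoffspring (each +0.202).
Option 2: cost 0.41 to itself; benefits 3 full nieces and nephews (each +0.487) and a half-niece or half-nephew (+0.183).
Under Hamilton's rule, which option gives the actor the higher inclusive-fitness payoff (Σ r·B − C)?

Option 2

Option 1: r to a great-grandoffspring = 0.125.
Option 1: Σ r·B − C = (2·0.125·0.202) − 0.47 = -0.4195.
Option 2: r to a full niece or nephew = 0.25.
Option 2: r to a half-niece or half-nephew = 0.125.
Option 2: Σ r·B − C = (3·0.25·0.487 + 1·0.125·0.183) − 0.41 = -0.021875.
Option 2 has the higher net inclusive-fitness payoff.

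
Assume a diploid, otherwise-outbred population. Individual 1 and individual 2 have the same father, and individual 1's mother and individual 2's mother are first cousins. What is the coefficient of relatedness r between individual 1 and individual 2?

With two independent routes of shared ancestry, r is the sum of the two contributions.
Individual 1 and individual 2 are related in two ways: half-sibs through their shared father (r = 1/4) and second cousins through their mothers (r = 1/32).
r = 1/4 + 1/32 = 0.28125.

0.28125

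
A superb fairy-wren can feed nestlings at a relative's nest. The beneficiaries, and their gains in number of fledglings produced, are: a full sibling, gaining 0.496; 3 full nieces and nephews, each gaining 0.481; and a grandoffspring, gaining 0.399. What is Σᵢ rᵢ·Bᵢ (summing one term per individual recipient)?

r to a full sibling = 0.5 (full sibs share both parents — two paths of length 2: r = 2·(1/2)^2 = 1/2).
r to a full niece or nephew = 1/4 (full aunt/uncle↔niece/nephew: two paths of length 3 through the shared grandparent pair: r = 2·(1/2)^3 = 1/4).
r to a grandoffspring = 0.25 (two parent–offspring links: r = (1/2)^2 = 1/4).
Summing one r·B term per recipient: 1·0.5·0.496 + 3·0.25·0.481 + 1·0.25·0.399 = 0.7085.

0.7085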